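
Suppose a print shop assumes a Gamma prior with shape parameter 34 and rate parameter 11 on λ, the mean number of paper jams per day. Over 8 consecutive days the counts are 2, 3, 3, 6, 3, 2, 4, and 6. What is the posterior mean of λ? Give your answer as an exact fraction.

Total count: 2 + 3 + 3 + 6 + 3 + 2 + 4 + 6 = 29.
Total exposure: 8 days.
Gamma(α, β) with Poisson data over total exposure Σt gives posterior Gamma(α+Σx, β+Σt) = Gamma(63, 19).
Posterior mean = α'/β' = 63/19.

63/19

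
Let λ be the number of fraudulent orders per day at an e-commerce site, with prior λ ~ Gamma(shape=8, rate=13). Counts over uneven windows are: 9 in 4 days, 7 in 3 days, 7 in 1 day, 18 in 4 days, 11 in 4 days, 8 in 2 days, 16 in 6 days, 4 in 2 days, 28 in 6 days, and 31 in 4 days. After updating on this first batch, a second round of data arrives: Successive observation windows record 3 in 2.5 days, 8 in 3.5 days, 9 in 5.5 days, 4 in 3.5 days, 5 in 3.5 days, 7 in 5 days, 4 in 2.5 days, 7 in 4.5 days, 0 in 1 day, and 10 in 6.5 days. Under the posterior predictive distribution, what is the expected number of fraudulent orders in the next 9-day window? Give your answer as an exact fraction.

612/29

Total count: 9 + 7 + 7 + 18 + 11 + 8 + 16 + 4 + 28 + 31 = 139.
Total exposure: 4 + 3 + 1 + 4 + 4 + 2 + 6 + 2 + 6 + 4 = 36 days.
After the first batch: Gamma(8 + 139, 13 + 36) = Gamma(147, 49).
Total count: 3 + 8 + 9 + 4 + 5 + 7 + 4 + 7 + 0 + 10 = 57.
Total exposure: 2.5 + 3.5 + 5.5 + 3.5 + 3.5 + 5 + 2.5 + 4.5 + 1 + 6.5 = 38 days.
After the second batch: Gamma(147 + 57, 49 + 38) = Gamma(204, 87).
Predictive mean over a 9-day window = T·E[λ|data] = 9·204/87 = 612/29.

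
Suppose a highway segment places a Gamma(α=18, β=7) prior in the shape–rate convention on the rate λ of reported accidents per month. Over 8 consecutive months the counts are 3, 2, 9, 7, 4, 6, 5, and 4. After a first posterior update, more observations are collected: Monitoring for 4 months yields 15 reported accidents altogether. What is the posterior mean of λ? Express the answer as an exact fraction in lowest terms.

Total count: 3 + 2 + 9 + 7 + 4 + 6 + 5 + 4 = 40.
Total exposure: 8 months.
After the first batch: Gamma(18 + 40, 7 + 8) = Gamma(58, 15).
Total count 15 over total exposure 4 months.
After the second batch: Gamma(58 + 15, 15 + 4) = Gamma(73, 19).
Posterior mean = α'/β' = 73/19.

73/19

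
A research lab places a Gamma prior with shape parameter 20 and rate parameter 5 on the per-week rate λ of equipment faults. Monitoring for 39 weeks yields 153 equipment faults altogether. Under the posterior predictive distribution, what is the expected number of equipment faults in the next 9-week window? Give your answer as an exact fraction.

Total count 153 over total exposure 39 weeks.
Posterior: α' = 20 + 153 = 173, β' = 5 + 39 = 44.
Predictive mean over a 9-week window = T·E[λ|data] = 9·173/44 = 1557/44.

1557/44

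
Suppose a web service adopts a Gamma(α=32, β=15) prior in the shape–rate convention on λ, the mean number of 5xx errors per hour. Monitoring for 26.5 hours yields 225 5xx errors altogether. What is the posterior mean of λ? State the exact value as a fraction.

Total count 225 over total exposure 26.5 hours.
Gamma(α, β) with Poisson data over total exposure Σt gives posterior Gamma(α+Σx, β+Σt) = Gamma(257, 83/2).
Posterior mean = α'/β' = 257/(83/2) = 514/83.

514/83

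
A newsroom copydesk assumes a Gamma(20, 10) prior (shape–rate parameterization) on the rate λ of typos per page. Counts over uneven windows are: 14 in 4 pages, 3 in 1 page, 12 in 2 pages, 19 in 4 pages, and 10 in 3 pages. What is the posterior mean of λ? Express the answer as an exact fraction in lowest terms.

Total count: 14 + 3 + 12 + 19 + 10 = 58.
Total exposure: 4 + 1 + 2 + 4 + 3 = 14 pages.
The Gamma prior is conjugate for the Poisson rate, so λ | data ~ Gamma(20+58, 10+14) = Gamma(78, 24).
Posterior mean = α'/β' = 78/24 = 13/4.

13/4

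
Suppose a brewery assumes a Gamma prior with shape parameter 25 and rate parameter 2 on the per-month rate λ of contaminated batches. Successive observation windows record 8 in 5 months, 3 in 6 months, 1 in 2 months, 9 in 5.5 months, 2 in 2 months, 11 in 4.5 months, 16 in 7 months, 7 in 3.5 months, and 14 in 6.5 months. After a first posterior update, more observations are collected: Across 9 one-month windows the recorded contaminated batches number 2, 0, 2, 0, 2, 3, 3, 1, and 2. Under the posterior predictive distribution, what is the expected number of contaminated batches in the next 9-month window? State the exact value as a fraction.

999/53

Total count: 8 + 3 + 1 + 9 + 2 + 11 + 16 + 7 + 14 = 71.
Total exposure: 5 + 6 + 2 + 5.5 + 2 + 4.5 + 7 + 3.5 + 6.5 = 42 months.
After the first batch: Gamma(25 + 71, 2 + 42) = Gamma(96, 44).
Total count: 2 + 0 + 2 + 0 + 2 + 3 + 3 + 1 + 2 = 15.
Total exposure: 9 months.
After the second batch: Gamma(96 + 15, 44 + 9) = Gamma(111, 53).
Predictive mean over a 9-month window = T·E[λ|data] = 9·111/53 = 999/53.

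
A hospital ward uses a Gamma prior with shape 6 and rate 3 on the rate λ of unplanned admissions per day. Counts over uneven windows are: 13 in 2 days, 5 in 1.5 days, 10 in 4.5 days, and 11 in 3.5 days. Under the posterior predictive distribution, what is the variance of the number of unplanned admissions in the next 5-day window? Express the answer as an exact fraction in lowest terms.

Total count: 13 + 5 + 10 + 11 = 39.
Total exposure: 2 + 1.5 + 4.5 + 3.5 = 11.5 days.
By Gamma–Poisson conjugacy, the posterior is Gamma(α + Σx, β + Σt) = Gamma(6 + 39, 3 + 11.5) = Gamma(45, 29/2).
The posterior predictive for a window of length T is Negative Binomial with variance T·α'·(β'+T)/β'² = 5·45·(39/2)/(841/4) = 17550/841.

17550/841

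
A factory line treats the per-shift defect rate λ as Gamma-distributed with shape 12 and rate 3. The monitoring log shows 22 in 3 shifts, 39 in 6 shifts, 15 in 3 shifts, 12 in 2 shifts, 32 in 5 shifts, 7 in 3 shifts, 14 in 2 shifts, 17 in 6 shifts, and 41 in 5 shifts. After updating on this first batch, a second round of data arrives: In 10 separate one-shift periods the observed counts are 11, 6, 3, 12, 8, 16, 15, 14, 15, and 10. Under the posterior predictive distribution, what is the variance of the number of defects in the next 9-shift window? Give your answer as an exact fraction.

Total count: 22 + 39 + 15 + 12 + 32 + 7 + 14 + 17 + 41 = 199.
Total exposure: 3 + 6 + 3 + 2 + 5 + 3 + 2 + 6 + 5 = 35 shifts.
After the first batch: Gamma(12 + 199, 3 + 35) = Gamma(211, 38).
Total count: 11 + 6 + 3 + 12 + 8 + 16 + 15 + 14 + 15 + 10 = 110.
Total exposure: 10 shifts.
After the second batch: Gamma(211 + 110, 38 + 10) = Gamma(321, 48).
The posterior predictive for a window of length T is Negative Binomial with variance T·α'·(β'+T)/β'² = 9·321·57/2304 = 18297/256.

18297/256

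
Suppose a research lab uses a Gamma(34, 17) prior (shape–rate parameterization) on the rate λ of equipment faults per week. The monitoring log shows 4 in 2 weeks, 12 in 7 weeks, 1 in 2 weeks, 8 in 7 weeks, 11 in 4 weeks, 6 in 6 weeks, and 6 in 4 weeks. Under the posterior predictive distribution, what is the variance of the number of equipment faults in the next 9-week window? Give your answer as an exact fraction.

42804/2401

Total count: 4 + 12 + 1 + 8 + 11 + 6 + 6 = 48.
Total exposure: 2 + 7 + 2 + 7 + 4 + 6 + 4 = 32 weeks.
The Gamma prior is conjugate for the Poisson rate, so λ | data ~ Gamma(34+48, 17+32) = Gamma(82, 49).
The posterior predictive for a window of length T is Negative Binomial with variance T·α'·(β'+T)/β'² = 9·82·58/2401 = 42804/2401.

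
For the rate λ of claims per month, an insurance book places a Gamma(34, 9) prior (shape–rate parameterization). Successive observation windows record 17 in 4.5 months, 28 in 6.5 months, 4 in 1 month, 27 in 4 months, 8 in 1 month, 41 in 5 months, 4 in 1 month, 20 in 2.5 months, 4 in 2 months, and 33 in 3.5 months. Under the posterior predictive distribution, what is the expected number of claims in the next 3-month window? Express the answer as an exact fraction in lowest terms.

33/2

Total count: 17 + 28 + 4 + 27 + 8 + 41 + 4 + 20 + 4 + 33 = 186.
Total exposure: 4.5 + 6.5 + 1 + 4 + 1 + 5 + 1 + 2.5 + 2 + 3.5 = 31 months.
Posterior: α' = 34 + 186 = 220, β' = 9 + 31 = 40.
Predictive mean over a 3-month window = T·E[λ|data] = 3·220/40 = 33/2.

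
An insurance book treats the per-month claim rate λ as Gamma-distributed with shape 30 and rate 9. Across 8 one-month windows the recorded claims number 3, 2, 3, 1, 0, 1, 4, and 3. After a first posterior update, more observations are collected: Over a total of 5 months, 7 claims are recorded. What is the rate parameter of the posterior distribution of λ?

22

Total count: 3 + 2 + 3 + 1 + 0 + 1 + 4 + 3 = 17.
Total exposure: 8 months.
After the first batch: Gamma(30 + 17, 9 + 8) = Gamma(47, 17).
Total count 7 over total exposure 5 months.
After the second batch: Gamma(47 + 7, 17 + 5) = Gamma(54, 22).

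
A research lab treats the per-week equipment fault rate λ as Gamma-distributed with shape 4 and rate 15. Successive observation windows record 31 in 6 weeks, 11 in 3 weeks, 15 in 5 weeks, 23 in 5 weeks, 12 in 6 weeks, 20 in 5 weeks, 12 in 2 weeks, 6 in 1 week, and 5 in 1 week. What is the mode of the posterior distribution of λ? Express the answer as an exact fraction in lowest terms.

Total count: 31 + 11 + 15 + 23 + 12 + 20 + 12 + 6 + 5 = 135.
Total exposure: 6 + 3 + 5 + 5 + 6 + 5 + 2 + 1 + 1 = 34 weeks.
By Gamma–Poisson conjugacy, the posterior is Gamma(α + Σx, β + Σt) = Gamma(4 + 135, 15 + 34) = Gamma(139, 49).
Posterior mode = (α'−1)/β' = 138/49.

138/49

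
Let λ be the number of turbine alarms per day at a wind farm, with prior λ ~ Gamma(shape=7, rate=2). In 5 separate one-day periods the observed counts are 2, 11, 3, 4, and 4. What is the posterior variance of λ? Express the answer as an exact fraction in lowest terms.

Total count: 2 + 11 + 3 + 4 + 4 = 24.
Total exposure: 5 days.
Gamma(α, β) with Poisson data over total exposure Σt gives posterior Gamma(α+Σx, β+Σt) = Gamma(31, 7).
Posterior variance = α'/β'² = 31/49.

31/49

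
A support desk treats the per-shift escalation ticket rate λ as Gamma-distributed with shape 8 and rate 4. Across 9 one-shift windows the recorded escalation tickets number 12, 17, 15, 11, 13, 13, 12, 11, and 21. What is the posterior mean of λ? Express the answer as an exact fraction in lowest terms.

Total count: 12 + 17 + 15 + 11 + 13 + 13 + 12 + 11 + 21 = 125.
Total exposure: 9 shifts.
By Gamma–Poisson conjugacy, the posterior is Gamma(α + Σx, β + Σt) = Gamma(8 + 125, 4 + 9) = Gamma(133, 13).
Posterior mean = α'/β' = 133/13.

133/13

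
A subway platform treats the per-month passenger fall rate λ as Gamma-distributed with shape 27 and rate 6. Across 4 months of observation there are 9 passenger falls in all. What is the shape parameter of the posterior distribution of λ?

Total count 9 over total exposure 4 months.
The Gamma prior is conjugate for the Poisson rate, so λ | data ~ Gamma(27+9, 6+4) = Gamma(36, 10).

36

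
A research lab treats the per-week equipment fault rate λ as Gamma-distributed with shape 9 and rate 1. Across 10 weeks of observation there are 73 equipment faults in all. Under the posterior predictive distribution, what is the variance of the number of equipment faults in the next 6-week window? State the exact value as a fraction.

8364/121

Total count 73 over total exposure 10 weeks.
Conjugate update: add total count to the shape and total exposure to the rate, giving Gamma(82, 11).
The posterior predictive for a window of length T is Negative Binomial with variance T·α'·(β'+T)/β'² = 6·82·17/121 = 8364/121.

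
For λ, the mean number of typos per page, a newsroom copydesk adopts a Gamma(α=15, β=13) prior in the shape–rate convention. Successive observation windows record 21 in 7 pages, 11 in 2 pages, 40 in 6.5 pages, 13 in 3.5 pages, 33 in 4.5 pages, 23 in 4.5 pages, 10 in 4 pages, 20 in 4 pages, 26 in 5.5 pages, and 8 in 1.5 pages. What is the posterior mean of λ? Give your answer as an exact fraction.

Total count: 21 + 11 + 40 + 13 + 33 + 23 + 10 + 20 + 26 + 8 = 205.
Total exposure: 7 + 2 + 6.5 + 3.5 + 4.5 + 4.5 + 4 + 4 + 5.5 + 1.5 = 43 pages.
Gamma(α, β) with Poisson data over total exposure Σt gives posterior Gamma(α+Σx, β+Σt) = Gamma(220, 56).
Posterior mean = α'/β' = 220/56 = 55/14.

55/14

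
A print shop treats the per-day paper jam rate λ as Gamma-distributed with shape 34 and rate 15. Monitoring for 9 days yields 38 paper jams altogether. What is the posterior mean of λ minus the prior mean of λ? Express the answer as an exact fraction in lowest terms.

11/15

Total count 38 over total exposure 9 days.
Posterior: α' = 34 + 38 = 72, β' = 15 + 9 = 24.
Posterior mean = 72/24 = 3; prior mean = 34/15 = 34/15. Difference = 3 − 34/15 = 11/15.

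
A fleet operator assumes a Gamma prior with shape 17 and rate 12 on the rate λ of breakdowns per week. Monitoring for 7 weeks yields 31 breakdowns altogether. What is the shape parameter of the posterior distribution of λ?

48

Total count 31 over total exposure 7 weeks.
Conjugate update: add total count to the shape and total exposure to the rate, giving Gamma(48, 19).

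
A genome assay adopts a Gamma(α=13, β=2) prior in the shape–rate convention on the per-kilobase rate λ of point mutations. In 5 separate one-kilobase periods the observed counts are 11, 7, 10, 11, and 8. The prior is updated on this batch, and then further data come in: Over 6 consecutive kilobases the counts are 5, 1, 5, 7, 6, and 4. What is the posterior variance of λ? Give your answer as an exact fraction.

88/169

Total count: 11 + 7 + 10 + 11 + 8 = 47.
Total exposure: 5 kilobases.
After the first batch: Gamma(13 + 47, 2 + 5) = Gamma(60, 7).
Total count: 5 + 1 + 5 + 7 + 6 + 4 = 28.
Total exposure: 6 kilobases.
After the second batch: Gamma(60 + 28, 7 + 6) = Gamma(88, 13).
Posterior variance = α'/β'² = 88/169.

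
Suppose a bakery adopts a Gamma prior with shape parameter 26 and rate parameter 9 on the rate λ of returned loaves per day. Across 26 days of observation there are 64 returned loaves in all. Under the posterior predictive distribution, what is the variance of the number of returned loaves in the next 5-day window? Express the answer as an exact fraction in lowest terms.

Total count 64 over total exposure 26 days.
Conjugate update: add total count to the shape and total exposure to the rate, giving Gamma(90, 35).
The posterior predictive for a window of length T is Negative Binomial with variance T·α'·(β'+T)/β'² = 5·90·40/1225 = 720/49.

720/49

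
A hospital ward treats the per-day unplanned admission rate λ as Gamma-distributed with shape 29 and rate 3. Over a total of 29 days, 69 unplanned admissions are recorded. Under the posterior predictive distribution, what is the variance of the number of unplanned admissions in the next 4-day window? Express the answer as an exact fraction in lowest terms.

Total count 69 over total exposure 29 days.
The Gamma prior is conjugate for the Poisson rate, so λ | data ~ Gamma(29+69, 3+29) = Gamma(98, 32).
The posterior predictive for a window of length T is Negative Binomial with variance T·α'·(β'+T)/β'² = 4·98·36/1024 = 441/32.

441/32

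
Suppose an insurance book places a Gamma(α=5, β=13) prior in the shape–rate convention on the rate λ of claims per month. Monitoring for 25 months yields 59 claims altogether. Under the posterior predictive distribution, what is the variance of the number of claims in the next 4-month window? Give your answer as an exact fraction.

Total count 59 over total exposure 25 months.
Posterior: α' = 5 + 59 = 64, β' = 13 + 25 = 38.
The posterior predictive for a window of length T is Negative Binomial with variance T·α'·(β'+T)/β'² = 4·64·42/1444 = 2688/361.

2688/361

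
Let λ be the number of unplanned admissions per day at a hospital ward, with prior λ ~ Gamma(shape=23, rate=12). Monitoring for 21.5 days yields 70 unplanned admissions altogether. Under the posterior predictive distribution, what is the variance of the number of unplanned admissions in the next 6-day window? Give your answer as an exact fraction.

88164/4489

Total count 70 over total exposure 21.5 days.
Gamma(α, β) with Poisson data over total exposure Σt gives posterior Gamma(α+Σx, β+Σt) = Gamma(93, 67/2).
The posterior predictive for a window of length T is Negative Binomial with variance T·α'·(β'+T)/β'² = 6·93·(79/2)/(4489/4) = 88164/4489.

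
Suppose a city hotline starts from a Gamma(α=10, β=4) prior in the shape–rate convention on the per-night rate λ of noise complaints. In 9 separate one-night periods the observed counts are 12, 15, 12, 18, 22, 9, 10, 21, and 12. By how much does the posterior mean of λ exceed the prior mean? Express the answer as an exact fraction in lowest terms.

217/26

Total count: 12 + 15 + 12 + 18 + 22 + 9 + 10 + 21 + 12 = 131.
Total exposure: 9 nights.
Gamma(α, β) with Poisson data over total exposure Σt gives posterior Gamma(α+Σx, β+Σt) = Gamma(141, 13).
Posterior mean = 141/13 = 141/13; prior mean = 10/4 = 5/2. Difference = 141/13 − 5/2 = 217/26.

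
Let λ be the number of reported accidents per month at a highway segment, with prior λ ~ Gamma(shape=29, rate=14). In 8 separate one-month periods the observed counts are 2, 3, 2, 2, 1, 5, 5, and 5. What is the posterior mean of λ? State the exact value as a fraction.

27/11

Total count: 2 + 3 + 2 + 2 + 1 + 5 + 5 + 5 = 25.
Total exposure: 8 months.
Gamma(α, β) with Poisson data over total exposure Σt gives posterior Gamma(α+Σx, β+Σt) = Gamma(54, 22).
Posterior mean = α'/β' = 54/22 = 27/11.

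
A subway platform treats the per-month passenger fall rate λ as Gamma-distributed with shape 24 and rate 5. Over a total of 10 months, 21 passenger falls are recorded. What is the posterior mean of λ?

Total count 21 over total exposure 10 months.
The Gamma prior is conjugate for the Poisson rate, so λ | data ~ Gamma(24+21, 5+10) = Gamma(45, 15).
Posterior mean = α'/β' = 45/15 = 3.

3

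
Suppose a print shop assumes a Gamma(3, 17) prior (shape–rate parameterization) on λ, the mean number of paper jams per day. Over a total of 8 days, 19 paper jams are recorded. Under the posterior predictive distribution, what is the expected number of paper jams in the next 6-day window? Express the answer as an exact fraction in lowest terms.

Total count 19 over total exposure 8 days.
By Gamma–Poisson conjugacy, the posterior is Gamma(α + Σx, β + Σt) = Gamma(3 + 19, 17 + 8) = Gamma(22, 25).
Predictive mean over a 6-day window = T·E[λ|data] = 6·22/25 = 132/25.

132/25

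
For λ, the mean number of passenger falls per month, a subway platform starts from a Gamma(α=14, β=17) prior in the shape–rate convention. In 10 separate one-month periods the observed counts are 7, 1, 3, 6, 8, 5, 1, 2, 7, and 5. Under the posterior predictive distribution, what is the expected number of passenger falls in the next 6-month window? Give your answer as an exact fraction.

Total count: 7 + 1 + 3 + 6 + 8 + 5 + 1 + 2 + 7 + 5 = 45.
Total exposure: 10 months.
Gamma(α, β) with Poisson data over total exposure Σt gives posterior Gamma(α+Σx, β+Σt) = Gamma(59, 27).
Predictive mean over a 6-month window = T·E[λ|data] = 6·59/27 = 118/9.

118/9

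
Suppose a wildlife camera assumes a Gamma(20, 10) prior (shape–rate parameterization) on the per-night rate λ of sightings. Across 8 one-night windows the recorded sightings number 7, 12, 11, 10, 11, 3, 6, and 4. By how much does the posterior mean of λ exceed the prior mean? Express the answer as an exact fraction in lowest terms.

8/3

Total count: 7 + 12 + 11 + 10 + 11 + 3 + 6 + 4 = 64.
Total exposure: 8 nights.
Conjugate update: add total count to the shape and total exposure to the rate, giving Gamma(84, 18).
Posterior mean = 84/18 = 14/3; prior mean = 20/10 = 2. Difference = 14/3 − 2 = 8/3.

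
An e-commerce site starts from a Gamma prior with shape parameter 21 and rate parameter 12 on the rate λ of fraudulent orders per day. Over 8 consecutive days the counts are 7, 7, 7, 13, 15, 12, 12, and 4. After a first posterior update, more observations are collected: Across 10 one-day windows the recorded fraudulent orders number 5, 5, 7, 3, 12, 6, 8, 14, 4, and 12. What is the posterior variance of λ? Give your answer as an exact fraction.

Total count: 7 + 7 + 7 + 13 + 15 + 12 + 12 + 4 = 77.
Total exposure: 8 days.
After the first batch: Gamma(21 + 77, 12 + 8) = Gamma(98, 20).
Total count: 5 + 5 + 7 + 3 + 12 + 6 + 8 + 14 + 4 + 12 = 76.
Total exposure: 10 days.
After the second batch: Gamma(98 + 76, 20 + 10) = Gamma(174, 30).
Posterior variance = α'/β'² = 174/900 = 29/150.

29/150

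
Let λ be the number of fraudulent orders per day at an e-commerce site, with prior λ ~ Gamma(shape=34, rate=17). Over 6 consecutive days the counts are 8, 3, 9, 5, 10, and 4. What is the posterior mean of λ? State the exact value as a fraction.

73/23

Total count: 8 + 3 + 9 + 5 + 10 + 4 = 39.
Total exposure: 6 days.
Posterior: α' = 34 + 39 = 73, β' = 17 + 6 = 23.
Posterior mean = α'/β' = 73/23.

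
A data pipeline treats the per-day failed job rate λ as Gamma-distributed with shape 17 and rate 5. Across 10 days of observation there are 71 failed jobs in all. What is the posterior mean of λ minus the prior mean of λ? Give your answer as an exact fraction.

Total count 71 over total exposure 10 days.
The Gamma prior is conjugate for the Poisson rate, so λ | data ~ Gamma(17+71, 5+10) = Gamma(88, 15).
Posterior mean = 88/15 = 88/15; prior mean = 17/5 = 17/5. Difference = 88/15 − 17/5 = 37/15.

37/15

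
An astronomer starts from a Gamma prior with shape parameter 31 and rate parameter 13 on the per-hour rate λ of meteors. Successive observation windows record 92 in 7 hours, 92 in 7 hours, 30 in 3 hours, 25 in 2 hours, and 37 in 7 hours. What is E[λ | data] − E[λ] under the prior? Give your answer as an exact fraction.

214/39

Total count: 92 + 92 + 30 + 25 + 37 = 276.
Total exposure: 7 + 7 + 3 + 2 + 7 = 26 hours.
Conjugate update: add total count to the shape and total exposure to the rate, giving Gamma(307, 39).
Posterior mean = 307/39 = 307/39; prior mean = 31/13 = 31/13. Difference = 307/39 − 31/13 = 214/39.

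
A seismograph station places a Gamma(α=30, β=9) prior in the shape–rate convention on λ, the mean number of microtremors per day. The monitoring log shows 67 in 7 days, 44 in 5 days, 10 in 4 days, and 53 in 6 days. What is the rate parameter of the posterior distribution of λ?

Total count: 67 + 44 + 10 + 53 = 174.
Total exposure: 7 + 5 + 4 + 6 = 22 days.
The Gamma prior is conjugate for the Poisson rate, so λ | data ~ Gamma(30+174, 9+22) = Gamma(204, 31).

31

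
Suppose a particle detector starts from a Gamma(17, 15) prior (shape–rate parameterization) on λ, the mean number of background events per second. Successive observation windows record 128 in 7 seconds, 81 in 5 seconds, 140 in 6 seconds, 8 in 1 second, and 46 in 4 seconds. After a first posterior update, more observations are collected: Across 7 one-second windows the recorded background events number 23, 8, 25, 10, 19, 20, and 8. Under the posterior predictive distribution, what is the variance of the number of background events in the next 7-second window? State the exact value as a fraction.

Total count: 128 + 81 + 140 + 8 + 46 = 403.
Total exposure: 7 + 5 + 6 + 1 + 4 = 23 seconds.
After the first batch: Gamma(17 + 403, 15 + 23) = Gamma(420, 38).
Total count: 23 + 8 + 25 + 10 + 19 + 20 + 8 = 113.
Total exposure: 7 seconds.
After the second batch: Gamma(420 + 113, 38 + 7) = Gamma(533, 45).
The posterior predictive for a window of length T is Negative Binomial with variance T·α'·(β'+T)/β'² = 7·533·52/2025 = 194012/2025.

194012/2025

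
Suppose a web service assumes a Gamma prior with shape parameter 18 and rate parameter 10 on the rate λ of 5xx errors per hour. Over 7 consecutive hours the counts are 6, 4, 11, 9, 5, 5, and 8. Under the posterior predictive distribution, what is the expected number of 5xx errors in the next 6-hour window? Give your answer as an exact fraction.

Total count: 6 + 4 + 11 + 9 + 5 + 5 + 8 = 48.
Total exposure: 7 hours.
Conjugate update: add total count to the shape and total exposure to the rate, giving Gamma(66, 17).
Predictive mean over a 6-hour window = T·E[λ|data] = 6·66/17 = 396/17.

396/17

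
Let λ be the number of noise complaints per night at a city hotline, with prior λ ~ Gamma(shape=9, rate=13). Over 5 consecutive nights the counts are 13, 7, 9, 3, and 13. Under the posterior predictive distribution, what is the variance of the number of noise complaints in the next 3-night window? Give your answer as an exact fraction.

21/2

Total count: 13 + 7 + 9 + 3 + 13 = 45.
Total exposure: 5 nights.
The Gamma prior is conjugate for the Poisson rate, so λ | data ~ Gamma(9+45, 13+5) = Gamma(54, 18).
The posterior predictive for a window of length T is Negative Binomial with variance T·α'·(β'+T)/β'² = 3·54·21/324 = 21/2.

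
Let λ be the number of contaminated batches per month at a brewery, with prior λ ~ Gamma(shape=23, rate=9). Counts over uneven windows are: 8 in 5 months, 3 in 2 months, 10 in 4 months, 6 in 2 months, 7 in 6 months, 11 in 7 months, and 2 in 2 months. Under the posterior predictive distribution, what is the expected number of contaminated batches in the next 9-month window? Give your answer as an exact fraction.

Total count: 8 + 3 + 10 + 6 + 7 + 11 + 2 = 47.
Total exposure: 5 + 2 + 4 + 2 + 6 + 7 + 2 = 28 months.
Conjugate update: add total count to the shape and total exposure to the rate, giving Gamma(70, 37).
Predictive mean over a 9-month window = T·E[λ|data] = 9·70/37 = 630/37.

630/37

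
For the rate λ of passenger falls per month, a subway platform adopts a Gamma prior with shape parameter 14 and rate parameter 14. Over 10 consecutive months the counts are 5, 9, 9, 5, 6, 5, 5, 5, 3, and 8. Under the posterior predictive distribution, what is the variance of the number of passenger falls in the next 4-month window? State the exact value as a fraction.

259/18

Total count: 5 + 9 + 9 + 5 + 6 + 5 + 5 + 5 + 3 + 8 = 60.
Total exposure: 10 months.
The Gamma prior is conjugate for the Poisson rate, so λ | data ~ Gamma(14+60, 14+10) = Gamma(74, 24).
The posterior predictive for a window of length T is Negative Binomial with variance T·α'·(β'+T)/β'² = 4·74·28/576 = 259/18.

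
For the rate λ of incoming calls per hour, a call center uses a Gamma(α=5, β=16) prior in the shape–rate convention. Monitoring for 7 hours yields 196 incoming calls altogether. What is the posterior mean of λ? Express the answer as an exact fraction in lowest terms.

201/23

Total count 196 over total exposure 7 hours.
Gamma(α, β) with Poisson data over total exposure Σt gives posterior Gamma(α+Σx, β+Σt) = Gamma(201, 23).
Posterior mean = α'/β' = 201/23.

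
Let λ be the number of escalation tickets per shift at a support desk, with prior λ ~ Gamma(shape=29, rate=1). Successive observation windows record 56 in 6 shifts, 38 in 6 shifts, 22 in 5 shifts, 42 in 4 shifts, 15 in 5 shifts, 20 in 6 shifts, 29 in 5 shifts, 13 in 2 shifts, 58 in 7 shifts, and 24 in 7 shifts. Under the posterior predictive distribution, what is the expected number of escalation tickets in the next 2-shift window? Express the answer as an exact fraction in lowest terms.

346/27

Total count: 56 + 38 + 22 + 42 + 15 + 20 + 29 + 13 + 58 + 24 = 317.
Total exposure: 6 + 6 + 5 + 4 + 5 + 6 + 5 + 2 + 7 + 7 = 53 shifts.
Posterior: α' = 29 + 317 = 346, β' = 1 + 53 = 54.
Predictive mean over a 2-shift window = T·E[λ|data] = 2·346/54 = 346/27.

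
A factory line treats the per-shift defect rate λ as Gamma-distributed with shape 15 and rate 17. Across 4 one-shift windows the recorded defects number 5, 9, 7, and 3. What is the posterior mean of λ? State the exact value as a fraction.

13/7

Total count: 5 + 9 + 7 + 3 = 24.
Total exposure: 4 shifts.
Gamma(α, β) with Poisson data over total exposure Σt gives posterior Gamma(α+Σx, β+Σt) = Gamma(39, 21).
Posterior mean = α'/β' = 39/21 = 13/7.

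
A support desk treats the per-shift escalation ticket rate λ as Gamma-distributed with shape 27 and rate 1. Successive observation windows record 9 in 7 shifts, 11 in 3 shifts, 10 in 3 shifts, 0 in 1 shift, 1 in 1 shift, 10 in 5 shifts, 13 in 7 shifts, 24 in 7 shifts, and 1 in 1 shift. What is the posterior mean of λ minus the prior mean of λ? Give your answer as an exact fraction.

-433/18

Total count: 9 + 11 + 10 + 0 + 1 + 10 + 13 + 24 + 1 = 79.
Total exposure: 7 + 3 + 3 + 1 + 1 + 5 + 7 + 7 + 1 = 35 shifts.
Conjugate update: add total count to the shape and total exposure to the rate, giving Gamma(106, 36).
Posterior mean = 106/36 = 53/18; prior mean = 27/1 = 27. Difference = 53/18 − 27 = -433/18.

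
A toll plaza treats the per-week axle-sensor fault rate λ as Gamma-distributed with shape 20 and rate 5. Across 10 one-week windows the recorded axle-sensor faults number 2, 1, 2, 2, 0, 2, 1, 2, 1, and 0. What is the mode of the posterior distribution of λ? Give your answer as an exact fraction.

Total count: 2 + 1 + 2 + 2 + 0 + 2 + 1 + 2 + 1 + 0 = 13.
Total exposure: 10 weeks.
Conjugate update: add total count to the shape and total exposure to the rate, giving Gamma(33, 15).
Posterior mode = (α'−1)/β' = 32/15.

32/15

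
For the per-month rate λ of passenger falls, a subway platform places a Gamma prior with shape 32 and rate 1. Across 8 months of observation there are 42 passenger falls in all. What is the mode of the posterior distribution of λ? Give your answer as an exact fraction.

Total count 42 over total exposure 8 months.
By Gamma–Poisson conjugacy, the posterior is Gamma(α + Σx, β + Σt) = Gamma(32 + 42, 1 + 8) = Gamma(74, 9).
Posterior mode = (α'−1)/β' = 73/9.

73/9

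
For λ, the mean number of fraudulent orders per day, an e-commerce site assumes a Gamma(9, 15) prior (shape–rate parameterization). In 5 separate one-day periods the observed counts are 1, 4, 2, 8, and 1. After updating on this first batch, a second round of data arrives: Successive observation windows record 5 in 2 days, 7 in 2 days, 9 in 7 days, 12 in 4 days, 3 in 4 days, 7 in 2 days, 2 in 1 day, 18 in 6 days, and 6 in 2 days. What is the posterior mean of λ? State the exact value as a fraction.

Total count: 1 + 4 + 2 + 8 + 1 = 16.
Total exposure: 5 days.
After the first batch: Gamma(9 + 16, 15 + 5) = Gamma(25, 20).
Total count: 5 + 7 + 9 + 12 + 3 + 7 + 2 + 18 + 6 = 69.
Total exposure: 2 + 2 + 7 + 4 + 4 + 2 + 1 + 6 + 2 = 30 days.
After the second batch: Gamma(25 + 69, 20 + 30) = Gamma(94, 50).
Posterior mean = α'/β' = 94/50 = 47/25.

47/25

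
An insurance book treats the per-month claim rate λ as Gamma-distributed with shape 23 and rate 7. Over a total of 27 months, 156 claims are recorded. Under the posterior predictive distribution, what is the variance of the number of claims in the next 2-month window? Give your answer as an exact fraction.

Total count 156 over total exposure 27 months.
Gamma(α, β) with Poisson data over total exposure Σt gives posterior Gamma(α+Σx, β+Σt) = Gamma(179, 34).
The posterior predictive for a window of length T is Negative Binomial with variance T·α'·(β'+T)/β'² = 2·179·36/1156 = 3222/289.

3222/289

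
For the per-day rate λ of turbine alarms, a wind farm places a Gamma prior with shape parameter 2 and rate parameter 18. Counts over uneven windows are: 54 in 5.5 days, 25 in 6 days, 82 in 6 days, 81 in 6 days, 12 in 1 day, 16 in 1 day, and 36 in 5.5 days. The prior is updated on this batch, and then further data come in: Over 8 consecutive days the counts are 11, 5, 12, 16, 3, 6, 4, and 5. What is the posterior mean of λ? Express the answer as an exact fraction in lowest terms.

Total count: 54 + 25 + 82 + 81 + 12 + 16 + 36 = 306.
Total exposure: 5.5 + 6 + 6 + 6 + 1 + 1 + 5.5 = 31 days.
After the first batch: Gamma(2 + 306, 18 + 31) = Gamma(308, 49).
Total count: 11 + 5 + 12 + 16 + 3 + 6 + 4 + 5 = 62.
Total exposure: 8 days.
After the second batch: Gamma(308 + 62, 49 + 8) = Gamma(370, 57).
Posterior mean = α'/β' = 370/57.

370/57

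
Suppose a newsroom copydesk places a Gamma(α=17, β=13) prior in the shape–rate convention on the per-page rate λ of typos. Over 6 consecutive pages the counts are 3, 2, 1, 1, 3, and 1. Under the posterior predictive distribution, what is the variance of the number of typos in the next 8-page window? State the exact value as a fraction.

Total count: 3 + 2 + 1 + 1 + 3 + 1 = 11.
Total exposure: 6 pages.
Gamma(α, β) with Poisson data over total exposure Σt gives posterior Gamma(α+Σx, β+Σt) = Gamma(28, 19).
The posterior predictive for a window of length T is Negative Binomial with variance T·α'·(β'+T)/β'² = 8·28·27/361 = 6048/361.

6048/361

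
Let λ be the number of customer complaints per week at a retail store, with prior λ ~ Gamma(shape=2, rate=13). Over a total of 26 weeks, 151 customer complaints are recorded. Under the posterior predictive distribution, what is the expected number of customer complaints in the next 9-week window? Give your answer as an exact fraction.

Total count 151 over total exposure 26 weeks.
The Gamma prior is conjugate for the Poisson rate, so λ | data ~ Gamma(2+151, 13+26) = Gamma(153, 39).
Predictive mean over a 9-week window = T·E[λ|data] = 9·153/39 = 459/13.

459/13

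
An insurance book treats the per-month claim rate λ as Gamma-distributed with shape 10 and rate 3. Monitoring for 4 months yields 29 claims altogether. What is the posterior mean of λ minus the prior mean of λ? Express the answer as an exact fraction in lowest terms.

47/21

Total count 29 over total exposure 4 months.
Conjugate update: add total count to the shape and total exposure to the rate, giving Gamma(39, 7).
Posterior mean = 39/7 = 39/7; prior mean = 10/3 = 10/3. Difference = 39/7 − 10/3 = 47/21.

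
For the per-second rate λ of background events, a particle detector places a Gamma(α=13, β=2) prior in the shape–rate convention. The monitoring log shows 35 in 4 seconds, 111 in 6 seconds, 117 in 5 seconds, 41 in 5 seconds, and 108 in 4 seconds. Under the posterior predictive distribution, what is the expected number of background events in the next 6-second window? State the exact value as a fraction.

1275/13

Total count: 35 + 111 + 117 + 41 + 108 = 412.
Total exposure: 4 + 6 + 5 + 5 + 4 = 24 seconds.
Posterior: α' = 13 + 412 = 425, β' = 2 + 24 = 26.
Predictive mean over a 6-second window = T·E[λ|data] = 6·425/26 = 1275/13.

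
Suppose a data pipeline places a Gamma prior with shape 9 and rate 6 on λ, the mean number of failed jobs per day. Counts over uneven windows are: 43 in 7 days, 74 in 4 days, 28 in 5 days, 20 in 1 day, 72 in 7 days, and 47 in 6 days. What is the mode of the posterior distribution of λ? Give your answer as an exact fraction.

73/9

Total count: 43 + 74 + 28 + 20 + 72 + 47 = 284.
Total exposure: 7 + 4 + 5 + 1 + 7 + 6 = 30 days.
The Gamma prior is conjugate for the Poisson rate, so λ | data ~ Gamma(9+284, 6+30) = Gamma(293, 36).
Posterior mode = (α'−1)/β' = 292/36 = 73/9.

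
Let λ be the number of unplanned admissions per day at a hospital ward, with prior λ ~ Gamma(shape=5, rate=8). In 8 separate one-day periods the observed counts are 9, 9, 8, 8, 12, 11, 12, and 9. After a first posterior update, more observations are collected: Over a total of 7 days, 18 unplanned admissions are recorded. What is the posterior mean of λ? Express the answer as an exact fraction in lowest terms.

Total count: 9 + 9 + 8 + 8 + 12 + 11 + 12 + 9 = 78.
Total exposure: 8 days.
After the first batch: Gamma(5 + 78, 8 + 8) = Gamma(83, 16).
Total count 18 over total exposure 7 days.
After the second batch: Gamma(83 + 18, 16 + 7) = Gamma(101, 23).
Posterior mean = α'/β' = 101/23.

101/23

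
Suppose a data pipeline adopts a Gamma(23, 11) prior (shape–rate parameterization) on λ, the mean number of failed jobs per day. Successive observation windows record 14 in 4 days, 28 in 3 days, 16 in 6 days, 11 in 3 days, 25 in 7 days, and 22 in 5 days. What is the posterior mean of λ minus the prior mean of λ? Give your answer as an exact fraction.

Total count: 14 + 28 + 16 + 11 + 25 + 22 = 116.
Total exposure: 4 + 3 + 6 + 3 + 7 + 5 = 28 days.
The Gamma prior is conjugate for the Poisson rate, so λ | data ~ Gamma(23+116, 11+28) = Gamma(139, 39).
Posterior mean = 139/39 = 139/39; prior mean = 23/11 = 23/11. Difference = 139/39 − 23/11 = 632/429.

632/429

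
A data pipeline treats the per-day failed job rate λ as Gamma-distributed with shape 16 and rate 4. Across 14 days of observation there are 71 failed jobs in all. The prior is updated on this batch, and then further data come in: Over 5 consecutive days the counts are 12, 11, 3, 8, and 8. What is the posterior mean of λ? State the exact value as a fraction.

129/23

Total count 71 over total exposure 14 days.
After the first batch: Gamma(16 + 71, 4 + 14) = Gamma(87, 18).
Total count: 12 + 11 + 3 + 8 + 8 = 42.
Total exposure: 5 days.
After the second batch: Gamma(87 + 42, 18 + 5) = Gamma(129, 23).
Posterior mean = α'/β' = 129/23.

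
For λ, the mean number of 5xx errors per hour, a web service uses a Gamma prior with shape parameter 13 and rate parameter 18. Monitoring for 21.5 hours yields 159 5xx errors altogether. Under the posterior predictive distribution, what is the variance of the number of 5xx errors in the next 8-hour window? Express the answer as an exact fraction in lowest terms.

261440/6241

Total count 159 over total exposure 21.5 hours.
Posterior: α' = 13 + 159 = 172, β' = 18 + 21.5 = 79/2.
The posterior predictive for a window of length T is Negative Binomial with variance T·α'·(β'+T)/β'² = 8·172·(95/2)/(6241/4) = 261440/6241.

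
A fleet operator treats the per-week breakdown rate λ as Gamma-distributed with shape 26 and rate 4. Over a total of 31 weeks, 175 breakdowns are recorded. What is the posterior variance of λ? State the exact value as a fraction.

Total count 175 over total exposure 31 weeks.
Posterior: α' = 26 + 175 = 201, β' = 4 + 31 = 35.
Posterior variance = α'/β'² = 201/1225.

201/1225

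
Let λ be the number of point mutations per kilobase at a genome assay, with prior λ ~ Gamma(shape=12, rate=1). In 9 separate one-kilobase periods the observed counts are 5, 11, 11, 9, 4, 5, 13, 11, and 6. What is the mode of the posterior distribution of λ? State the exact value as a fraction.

43/5

Total count: 5 + 11 + 11 + 9 + 4 + 5 + 13 + 11 + 6 = 75.
Total exposure: 9 kilobases.
Gamma(α, β) with Poisson data over total exposure Σt gives posterior Gamma(α+Σx, β+Σt) = Gamma(87, 10).
Posterior mode = (α'−1)/β' = 86/10 = 43/5.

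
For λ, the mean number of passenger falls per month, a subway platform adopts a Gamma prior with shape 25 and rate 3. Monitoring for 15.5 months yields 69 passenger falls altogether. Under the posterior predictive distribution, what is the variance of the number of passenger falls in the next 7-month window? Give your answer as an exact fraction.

67116/1369

Total count 69 over total exposure 15.5 months.
Posterior: α' = 25 + 69 = 94, β' = 3 + 15.5 = 37/2.
The posterior predictive for a window of length T is Negative Binomial with variance T·α'·(β'+T)/β'² = 7·94·(51/2)/(1369/4) = 67116/1369.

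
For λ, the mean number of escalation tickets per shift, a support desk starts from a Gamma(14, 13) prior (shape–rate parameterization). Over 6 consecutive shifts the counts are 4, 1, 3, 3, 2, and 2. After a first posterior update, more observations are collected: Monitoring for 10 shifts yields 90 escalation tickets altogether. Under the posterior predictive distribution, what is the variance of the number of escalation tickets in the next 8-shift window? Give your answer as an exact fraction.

35224/841

Total count: 4 + 1 + 3 + 3 + 2 + 2 = 15.
Total exposure: 6 shifts.
After the first batch: Gamma(14 + 15, 13 + 6) = Gamma(29, 19).
Total count 90 over total exposure 10 shifts.
After the second batch: Gamma(29 + 90, 19 + 10) = Gamma(119, 29).
The posterior predictive for a window of length T is Negative Binomial with variance T·α'·(β'+T)/β'² = 8·119·37/841 = 35224/841.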